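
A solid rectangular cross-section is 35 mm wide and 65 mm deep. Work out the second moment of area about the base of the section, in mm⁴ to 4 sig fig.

I_base ≈ 3.204 × 10⁶ mm⁴

The section: 35 × 65, A = 2 275 mm², y = 32.5 mm, Ī = 800 990 mm⁴.
Transfer it to the bottom edge using Ī + A·d² with d = y − 0:
  the section: d = 32.5 mm → contributes +3 203 958 mm⁴
Total I = 3 203 958 mm⁴.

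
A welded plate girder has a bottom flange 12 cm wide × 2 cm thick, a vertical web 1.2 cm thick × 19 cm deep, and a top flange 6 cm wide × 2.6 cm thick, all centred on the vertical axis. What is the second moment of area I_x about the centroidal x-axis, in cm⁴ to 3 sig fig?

Treat the section as a set of non-overlapping primitives; coordinates are from the bounding-box lower-left.
Bottom plate: 12 × 2, A = 24 cm², y = 1 cm, Ī = 8 cm⁴.
Web plate: 1.2 × 19, A = 22.8 cm², y = 11.5 cm, Ī = 685.9 cm⁴.
Top plate: 6 × 2.6, A = 15.6 cm², y = 22.3 cm, Ī = 8.788 cm⁴.
Centroid: ȳ = ΣA·y / ΣA = 10.162 cm.
Transfer each piece to the centroidal x-axis using Ī + A·d² with d = y − 10.162:
  bottom plate: d = -9.1615 cm → contributes +2022.4 cm⁴
  web plate: d = 1.3385 cm → contributes +726.75 cm⁴
  top plate: d = 12.138 cm → contributes +2307.3 cm⁴
Total I = 5056.5 cm⁴.

I_x ≈ 5060 cm⁴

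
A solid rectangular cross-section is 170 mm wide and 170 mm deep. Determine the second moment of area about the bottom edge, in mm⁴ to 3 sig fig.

I_base ≈ 2.78 × 10⁸ mm⁴

The section: 170 × 170, A = 28 900 mm², y = 85 mm, Ī = 69 600 833 mm⁴.
Transfer it to the base of the section using Ī + A·d² with d = y − 0:
  the section: d = 85 mm → contributes +278 403 333 mm⁴
Total I = 278 403 333 mm⁴.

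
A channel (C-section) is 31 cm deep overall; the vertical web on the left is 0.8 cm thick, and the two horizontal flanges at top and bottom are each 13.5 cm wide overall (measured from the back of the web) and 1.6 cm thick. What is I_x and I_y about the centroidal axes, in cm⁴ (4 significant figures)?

Split into non-overlapping primitives; take the origin at the lower-left of the bounding box.
Web: 0.8 × 31, A = 24.8 cm², y = 15.5 cm, Ī = 1986.07 cm⁴.
Top flange (beyond web): 12.7 × 1.6, A = 20.32 cm², y = 30.2 cm, Ī = 4.33493 cm⁴.
Bottom flange (beyond web): 12.7 × 1.6, A = 20.32 cm², y = 0.8 cm, Ī = 4.33493 cm⁴.
By symmetry the centroid is at mid-height, ȳ = 15.5 cm.
Transfer each piece to the centroidal x-axis using Ī + A·d² with d = y − 15.5:
  web: d = 0 cm → contributes +1986.07 cm⁴
  top flange (beyond web): d = 14.7 cm → contributes +4395.28 cm⁴
  bottom flange (beyond web): d = -14.7 cm → contributes +4395.28 cm⁴
Total I = 10776.6 cm⁴.
For the y-axis: x̄ = 4.59193 cm.
Repeating about the centroidal y-axis gives I_y = 1249.29 cm⁴.

I_x ≈ 1.078 × 10⁴ cm⁴, I_y ≈ 1249 cm⁴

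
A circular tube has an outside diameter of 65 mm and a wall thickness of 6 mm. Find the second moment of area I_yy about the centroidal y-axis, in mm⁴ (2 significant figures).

I_yy ≈ 4.9 × 10⁵ mm⁴

Split into non-overlapping primitives; take the origin at the lower-left of the bounding box.
Outer circle: ⌀65, A = 3 318 mm², x = 32.5 mm, Ī = 876 241 mm⁴.
Bore (subtracted): ⌀53, A = 2 206 mm², x = 32.5 mm, Ī = 387 323 mm⁴.
By symmetry the centroid is at mid-width, x̄ = 32.5 mm.
All pieces are centred on the centroidal y-axis, so I = ΣĪ (holes subtracted) = 488 917 mm⁴.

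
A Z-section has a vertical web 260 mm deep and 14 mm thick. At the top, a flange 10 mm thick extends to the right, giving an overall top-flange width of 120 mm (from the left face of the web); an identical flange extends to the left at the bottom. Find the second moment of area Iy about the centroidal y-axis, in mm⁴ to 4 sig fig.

Iy ≈ 9.676 × 10⁶ mm⁴

Treat the section as a set of non-overlapping primitives; coordinates are from the bounding-box lower-left.
Web: 14 × 260, A = 3 640 mm², x = 113 mm, Ī = 59453.3 mm⁴.
Top flange (beyond web): 106 × 10, A = 1 060 mm², x = 173 mm, Ī = 992 513 mm⁴.
Bottom flange (beyond web): 106 × 10, A = 1 060 mm², x = 53 mm, Ī = 992 513 mm⁴.
Centroid: x̄ = ΣA·x / ΣA = 113 mm.
Transfer each piece to the centroidal y-axis using Ī + A·d² with d = x − 113:
  web: d = 0 mm → contributes +59453.3 mm⁴
  top flange (beyond web): d = 60 mm → contributes +4 808 513 mm⁴
  bottom flange (beyond web): d = -60 mm → contributes +4 808 513 mm⁴
Total I = 9 676 480 mm⁴.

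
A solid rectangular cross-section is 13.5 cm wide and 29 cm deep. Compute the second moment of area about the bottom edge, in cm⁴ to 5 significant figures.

The section: 13.5 × 29, A = 391.5 cm², y = 14.5 cm, Ī = 27437.63 cm⁴.
Transfer it to the base of the section using Ī + A·d² with d = y − 0:
  the section: d = 14.5 cm → contributes +109750.5 cm⁴
Total I = 109750.5 cm⁴.

I_base ≈ 1.0975 × 10⁵ cm⁴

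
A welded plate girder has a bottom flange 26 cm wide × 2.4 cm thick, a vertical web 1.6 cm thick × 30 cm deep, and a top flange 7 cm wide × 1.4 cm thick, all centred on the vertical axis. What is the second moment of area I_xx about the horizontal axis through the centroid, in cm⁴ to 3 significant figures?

I_xx ≈ 1.63 × 10⁴ cm⁴

Break the section into simple shapes (no overlaps), measuring from the bottom-left corner of the bounding box.
Bottom plate: 26 × 2.4, A = 62.4 cm², y = 1.2 cm, Ī = 29.952 cm⁴.
Web plate: 1.6 × 30, A = 48 cm², y = 17.4 cm, Ī = 3 600 cm⁴.
Top plate: 7 × 1.4, A = 9.8 cm², y = 33.1 cm, Ī = 1.6007 cm⁴.
Centroid: ȳ = ΣA·y / ΣA = 10.27 cm.
Transfer each piece to the horizontal axis through the centroid using Ī + A·d² with d = y − 10.27:
  bottom plate: d = -9.07 cm → contributes +5163.3 cm⁴
  web plate: d = 7.13 cm → contributes +6040.1 cm⁴
  top plate: d = 22.83 cm → contributes +5109.4 cm⁴
Total I = 16 313 cm⁴.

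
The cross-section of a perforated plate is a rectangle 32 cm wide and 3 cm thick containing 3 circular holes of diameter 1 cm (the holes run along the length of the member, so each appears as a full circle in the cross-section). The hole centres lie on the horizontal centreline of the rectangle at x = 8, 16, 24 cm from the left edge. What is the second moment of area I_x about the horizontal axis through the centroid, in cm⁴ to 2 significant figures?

Decompose the section into non-overlapping parts with the origin at the bottom-left of its bounding rectangle.
Plate: 32 × 3, A = 96 cm², y = 1.5 cm, Ī = 72 cm⁴.
Hole 1 (subtracted): ⌀1, A = 0.7854 cm², y = 1.5 cm, Ī = 0.04909 cm⁴.
Hole 2 (subtracted): ⌀1, A = 0.7854 cm², y = 1.5 cm, Ī = 0.04909 cm⁴.
Hole 3 (subtracted): ⌀1, A = 0.7854 cm², y = 1.5 cm, Ī = 0.04909 cm⁴.
By symmetry the centroid is at mid-height, ȳ = 1.5 cm.
All pieces are centred on the horizontal axis through the centroid, so I = ΣĪ (holes subtracted) = 71.85 cm⁴.

I_x ≈ 72 cm⁴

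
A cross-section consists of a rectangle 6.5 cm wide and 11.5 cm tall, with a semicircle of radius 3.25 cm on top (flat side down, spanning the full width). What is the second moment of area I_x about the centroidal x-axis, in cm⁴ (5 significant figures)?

Break the section into simple shapes (no overlaps), measuring from the bottom-left corner of the bounding box.
Rectangular body: 6.5 × 11.5, A = 74.75 cm², y = 5.75 cm, Ī = 823.8073 cm⁴.
Semicircular cap: semicircle r = 3.25, A = 16.59154 cm², y = 12.87934 cm, Ī = 12.24519 cm⁴.
Centroid: ȳ = ΣA·y / ΣA = 7.044994 cm.
Transfer each piece to the centroidal x-axis using Ī + A·d² with d = y − 7.044994:
  rectangular body: d = -1.294994 cm → contributes +949.1638 cm⁴
  semicircular cap: d = 5.834349 cm → contributes +577.0149 cm⁴
Total I = 1526.179 cm⁴.

I_x ≈ 1526.2 cm⁴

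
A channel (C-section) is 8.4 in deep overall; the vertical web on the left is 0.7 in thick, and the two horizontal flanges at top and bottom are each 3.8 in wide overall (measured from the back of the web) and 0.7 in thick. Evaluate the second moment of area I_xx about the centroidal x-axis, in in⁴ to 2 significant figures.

I_xx ≈ 99 in⁴

Treat the section as a set of non-overlapping primitives; coordinates are from the bounding-box lower-left.
Web: 0.7 × 8.4, A = 5.88 in², y = 4.2 in, Ī = 34.57 in⁴.
Top flange (beyond web): 3.1 × 0.7, A = 2.17 in², y = 8.05 in, Ī = 0.08861 in⁴.
Bottom flange (beyond web): 3.1 × 0.7, A = 2.17 in², y = 0.35 in, Ī = 0.08861 in⁴.
By symmetry the centroid is at mid-height, ȳ = 4.2 in.
Transfer each piece to the centroidal x-axis using Ī + A·d² with d = y − 4.2:
  web: d = 0 in → contributes +34.57 in⁴
  top flange (beyond web): d = 3.85 in → contributes +32.25 in⁴
  bottom flange (beyond web): d = -3.85 in → contributes +32.25 in⁴
Total I = 99.08 in⁴.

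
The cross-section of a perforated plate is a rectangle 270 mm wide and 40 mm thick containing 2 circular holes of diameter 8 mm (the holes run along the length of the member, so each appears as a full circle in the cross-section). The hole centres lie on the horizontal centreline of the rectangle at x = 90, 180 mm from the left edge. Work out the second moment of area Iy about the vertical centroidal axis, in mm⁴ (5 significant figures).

Iy ≈ 6.5406 × 10⁷ mm⁴

Decompose the section into non-overlapping parts with the origin at the bottom-left of its bounding rectangle.
Plate: 270 × 40, A = 10 800 mm², x = 135 mm, Ī = 65 610 000 mm⁴.
Hole 1 (subtracted): ⌀8, A = 50.26548 mm², x = 90 mm, Ī = 201.0619 mm⁴.
Hole 2 (subtracted): ⌀8, A = 50.26548 mm², x = 180 mm, Ī = 201.0619 mm⁴.
By symmetry the centroid is at mid-width, x̄ = 135 mm.
Transfer each piece to the vertical centroidal axis using Ī + A·d² with d = x − 135:
  plate: d = 0 mm → contributes +65 610 000 mm⁴
  hole 1: d = -45 mm → contributes −101988.7 mm⁴
  hole 2: d = 45 mm → contributes −101988.7 mm⁴
Total I = 65 406 023 mm⁴.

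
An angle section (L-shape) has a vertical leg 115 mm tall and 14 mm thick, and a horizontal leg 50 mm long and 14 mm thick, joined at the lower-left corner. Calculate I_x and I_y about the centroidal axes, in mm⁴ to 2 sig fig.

I_x ≈ 2.8 × 10⁶ mm⁴, I_y ≈ 3.2 × 10⁵ mm⁴

Treat the section as a set of non-overlapping primitives; coordinates are from the bounding-box lower-left.
Vertical leg: 14 × 115, A = 1 610 mm², y = 57.5 mm, Ī = 1 774 354 mm⁴.
Horizontal leg (remainder): 36 × 14, A = 504 mm², y = 7 mm, Ī = 8 232 mm⁴.
Centroid: ȳ = ΣA·y / ΣA = 45.46 mm.
Transfer each piece to the centroidal x-axis using Ī + A·d² with d = y − 45.46:
  vertical leg: d = 12.04 mm → contributes +2 007 732 mm⁴
  horizontal leg (remainder): d = -38.46 mm → contributes +753 745 mm⁴
Total I = 2 761 477 mm⁴.
For the y-axis: x̄ = 12.96 mm.
Repeating about the centroidal y-axis gives I_y = 320 629 mm⁴.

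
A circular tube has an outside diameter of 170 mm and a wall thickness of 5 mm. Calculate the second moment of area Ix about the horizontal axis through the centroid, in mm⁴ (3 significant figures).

Split into non-overlapping primitives; take the origin at the lower-left of the bounding box.
Outer circle: ⌀170, A = 22 698 mm², y = 85 mm, Ī = 40 998 275 mm⁴.
Bore (subtracted): ⌀160, A = 20 106 mm², y = 85 mm, Ī = 32 169 909 mm⁴.
By symmetry the centroid is at mid-height, ȳ = 85 mm.
All pieces are centred on the horizontal axis through the centroid, so I = ΣĪ (holes subtracted) = 8 828 366 mm⁴.

Ix ≈ 8.83 × 10⁶ mm⁴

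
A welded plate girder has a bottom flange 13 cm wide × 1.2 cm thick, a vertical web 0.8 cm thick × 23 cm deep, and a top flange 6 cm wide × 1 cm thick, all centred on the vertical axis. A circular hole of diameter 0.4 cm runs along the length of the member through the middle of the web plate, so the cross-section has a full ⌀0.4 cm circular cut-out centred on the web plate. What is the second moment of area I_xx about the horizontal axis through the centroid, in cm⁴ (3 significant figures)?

I_xx ≈ 3620 cm⁴

Treat the section as a set of non-overlapping primitives; coordinates are from the bounding-box lower-left.
Bottom plate: 13 × 1.2, A = 15.6 cm², y = 0.6 cm, Ī = 1.872 cm⁴.
Web plate: 0.8 × 23, A = 18.4 cm², y = 12.7 cm, Ī = 811.13 cm⁴.
Top plate: 6 × 1, A = 6 cm², y = 24.7 cm, Ī = 0.5 cm⁴.
Hole (subtracted): ⌀0.4, A = 0.12566 cm², y = 12.7 cm, Ī = 0.0012566 cm⁴.
Centroid: ȳ = ΣA·y / ΣA = 9.7718 cm.
Transfer each piece to the horizontal axis through the centroid using Ī + A·d² with d = y − 9.7718:
  bottom plate: d = -9.1718 cm → contributes +1314.2 cm⁴
  web plate: d = 2.9282 cm → contributes +968.9 cm⁴
  top plate: d = 14.928 cm → contributes +1337.6 cm⁴
  hole: d = 2.9282 cm → contributes −1.0787 cm⁴
Total I = 3619.6 cm⁴.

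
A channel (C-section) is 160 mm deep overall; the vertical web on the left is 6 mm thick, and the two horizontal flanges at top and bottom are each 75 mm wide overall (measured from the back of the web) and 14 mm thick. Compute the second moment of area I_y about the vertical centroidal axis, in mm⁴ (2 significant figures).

Treat the section as a set of non-overlapping primitives; coordinates are from the bounding-box lower-left.
Web: 6 × 160, A = 960 mm², x = 3 mm, Ī = 2 880 mm⁴.
Top flange (beyond web): 69 × 14, A = 966 mm², x = 40.5 mm, Ī = 383 261 mm⁴.
Bottom flange (beyond web): 69 × 14, A = 966 mm², x = 40.5 mm, Ī = 383 261 mm⁴.
Centroid: x̄ = ΣA·x / ΣA = 28.05 mm.
Transfer each piece to the vertical centroidal axis using Ī + A·d² with d = x − 28.05:
  web: d = -25.05 mm → contributes +605 372 mm⁴
  top flange (beyond web): d = 12.45 mm → contributes +532 948 mm⁴
  bottom flange (beyond web): d = 12.45 mm → contributes +532 948 mm⁴
Total I = 1 671 268 mm⁴.

I_y ≈ 1.7 × 10⁶ mm⁴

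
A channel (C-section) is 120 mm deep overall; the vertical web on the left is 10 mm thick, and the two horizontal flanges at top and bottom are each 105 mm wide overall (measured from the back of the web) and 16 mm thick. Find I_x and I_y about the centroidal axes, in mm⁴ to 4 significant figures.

Decompose the section into non-overlapping parts with the origin at the bottom-left of its bounding rectangle.
Web: 10 × 120, A = 1 200 mm², y = 60 mm, Ī = 1 440 000 mm⁴.
Top flange (beyond web): 95 × 16, A = 1 520 mm², y = 112 mm, Ī = 32426.7 mm⁴.
Bottom flange (beyond web): 95 × 16, A = 1 520 mm², y = 8 mm, Ī = 32426.7 mm⁴.
By symmetry the centroid is at mid-height, ȳ = 60 mm.
Transfer each piece to the centroidal x-axis using Ī + A·d² with d = y − 60:
  web: d = 0 mm → contributes +1 440 000 mm⁴
  top flange (beyond web): d = 52 mm → contributes +4 142 507 mm⁴
  bottom flange (beyond web): d = -52 mm → contributes +4 142 507 mm⁴
Total I = 9 725 013 mm⁴.
For the y-axis: x̄ = 42.6415 mm.
Repeating about the centroidal y-axis gives I_y = 4 667 748 mm⁴.

I_x ≈ 9.725 × 10⁶ mm⁴, I_y ≈ 4.668 × 10⁶ mm⁴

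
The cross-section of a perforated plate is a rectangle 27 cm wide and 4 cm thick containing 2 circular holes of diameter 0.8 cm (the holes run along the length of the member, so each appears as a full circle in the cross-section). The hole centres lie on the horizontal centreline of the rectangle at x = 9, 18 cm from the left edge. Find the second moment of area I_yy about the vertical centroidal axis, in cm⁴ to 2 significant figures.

Decompose the section into non-overlapping parts with the origin at the bottom-left of its bounding rectangle.
Plate: 27 × 4, A = 108 cm², x = 13.5 cm, Ī = 6 561 cm⁴.
Hole 1 (subtracted): ⌀0.8, A = 0.5027 cm², x = 9 cm, Ī = 0.02011 cm⁴.
Hole 2 (subtracted): ⌀0.8, A = 0.5027 cm², x = 18 cm, Ī = 0.02011 cm⁴.
By symmetry the centroid is at mid-width, x̄ = 13.5 cm.
Transfer each piece to the vertical centroidal axis using Ī + A·d² with d = x − 13.5:
  plate: d = 0 cm → contributes +6 561 cm⁴
  hole 1: d = -4.5 cm → contributes −10.2 cm⁴
  hole 2: d = 4.5 cm → contributes −10.2 cm⁴
Total I = 6 541 cm⁴.

I_yy ≈ 6500 cm⁴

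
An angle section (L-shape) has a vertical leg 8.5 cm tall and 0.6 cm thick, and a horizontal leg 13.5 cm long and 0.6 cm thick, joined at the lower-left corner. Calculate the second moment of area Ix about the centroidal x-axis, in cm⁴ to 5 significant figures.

Ix ≈ 78.905 cm⁴

Split into non-overlapping primitives; take the origin at the lower-left of the bounding box.
Vertical leg: 0.6 × 8.5, A = 5.1 cm², y = 4.25 cm, Ī = 30.70625 cm⁴.
Horizontal leg (remainder): 12.9 × 0.6, A = 7.74 cm², y = 0.3 cm, Ī = 0.2322 cm⁴.
Centroid: ȳ = ΣA·y / ΣA = 1.868925 cm.
Transfer each piece to the centroidal x-axis using Ī + A·d² with d = y − 1.868925:
  vertical leg: d = 2.381075 cm → contributes +59.62079 cm⁴
  horizontal leg (remainder): d = -1.568925 cm → contributes +19.28441 cm⁴
Total I = 78.9052 cm⁴.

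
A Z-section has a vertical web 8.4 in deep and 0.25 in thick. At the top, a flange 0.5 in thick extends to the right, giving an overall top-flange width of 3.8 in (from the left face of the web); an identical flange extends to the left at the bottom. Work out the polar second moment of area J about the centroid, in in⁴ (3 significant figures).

Break the section into simple shapes (no overlaps), measuring from the bottom-left corner of the bounding box.
Web: 0.25 × 8.4, A = 2.1 in², y = 4.2 in, Ī = 12.348 in⁴.
Top flange (beyond web): 3.55 × 0.5, A = 1.775 in², y = 8.15 in, Ī = 0.036979 in⁴.
Bottom flange (beyond web): 3.55 × 0.5, A = 1.775 in², y = 0.25 in, Ī = 0.036979 in⁴.
Centroid: ȳ = ΣA·y / ΣA = 4.2 in.
Transfer each piece to the centroidal x-axis using Ī + A·d² with d = y − 4.2:
  web: d = 0 in → contributes +12.348 in⁴
  top flange (beyond web): d = 3.95 in → contributes +27.731 in⁴
  bottom flange (beyond web): d = -3.95 in → contributes +27.731 in⁴
Total I = 67.811 in⁴.
For the y-axis: x̄ = 3.675 in.
Repeating about the centroidal y-axis gives I_y = 16.555 in⁴.
Polar second moment: J = I_x + I_y = 84.366 in⁴.

J ≈ 84.4 in⁴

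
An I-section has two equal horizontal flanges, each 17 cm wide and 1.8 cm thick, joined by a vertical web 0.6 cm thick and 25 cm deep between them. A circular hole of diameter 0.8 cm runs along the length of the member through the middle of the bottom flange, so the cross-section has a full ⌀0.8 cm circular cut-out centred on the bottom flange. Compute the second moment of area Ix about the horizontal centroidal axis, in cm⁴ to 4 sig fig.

Treat the section as a set of non-overlapping primitives; coordinates are from the bounding-box lower-left.
Bottom flange: 17 × 1.8, A = 30.6 cm², y = 0.9 cm, Ī = 8.262 cm⁴.
Web: 0.6 × 25, A = 15 cm², y = 14.3 cm, Ī = 781.25 cm⁴.
Top flange: 17 × 1.8, A = 30.6 cm², y = 27.7 cm, Ī = 8.262 cm⁴.
Hole (subtracted): ⌀0.8, A = 0.502655 cm², y = 0.9 cm, Ī = 0.0201062 cm⁴.
Centroid: ȳ = ΣA·y / ΣA = 14.389 cm.
Transfer each piece to the horizontal centroidal axis using Ī + A·d² with d = y − 14.389:
  bottom flange: d = -13.489 cm → contributes +5576.01 cm⁴
  web: d = -0.0889803 cm → contributes +781.369 cm⁴
  top flange: d = 13.311 cm → contributes +5430.07 cm⁴
  hole: d = -13.489 cm → contributes −91.4795 cm⁴
Total I = 11 696 cm⁴.

Ix ≈ 1.170 × 10⁴ cm⁴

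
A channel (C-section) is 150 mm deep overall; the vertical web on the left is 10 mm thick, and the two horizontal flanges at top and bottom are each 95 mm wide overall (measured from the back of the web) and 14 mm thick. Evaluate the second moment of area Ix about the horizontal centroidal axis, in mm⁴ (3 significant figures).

Ix ≈ 1.39 × 10⁷ mm⁴

Treat the section as a set of non-overlapping primitives; coordinates are from the bounding-box lower-left.
Web: 10 × 150, A = 1 500 mm², y = 75 mm, Ī = 2 812 500 mm⁴.
Top flange (beyond web): 85 × 14, A = 1 190 mm², y = 143 mm, Ī = 19 437 mm⁴.
Bottom flange (beyond web): 85 × 14, A = 1 190 mm², y = 7 mm, Ī = 19 437 mm⁴.
By symmetry the centroid is at mid-height, ȳ = 75 mm.
Transfer each piece to the horizontal centroidal axis using Ī + A·d² with d = y − 75:
  web: d = 0 mm → contributes +2 812 500 mm⁴
  top flange (beyond web): d = 68 mm → contributes +5 521 997 mm⁴
  bottom flange (beyond web): d = -68 mm → contributes +5 521 997 mm⁴
Total I = 13 856 493 mm⁴.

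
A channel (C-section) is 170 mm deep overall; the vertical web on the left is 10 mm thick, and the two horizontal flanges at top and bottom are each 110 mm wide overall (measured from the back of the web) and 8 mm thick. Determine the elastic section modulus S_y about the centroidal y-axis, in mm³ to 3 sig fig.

Break the section into simple shapes (no overlaps), measuring from the bottom-left corner of the bounding box.
Web: 10 × 170, A = 1 700 mm², x = 5 mm, Ī = 14 167 mm⁴.
Top flange (beyond web): 100 × 8, A = 800 mm², x = 60 mm, Ī = 666 667 mm⁴.
Bottom flange (beyond web): 100 × 8, A = 800 mm², x = 60 mm, Ī = 666 667 mm⁴.
Centroid: x̄ = ΣA·x / ΣA = 31.667 mm.
Transfer each piece to the centroidal y-axis using Ī + A·d² with d = x − 31.667:
  web: d = -26.667 mm → contributes +1 223 056 mm⁴
  top flange (beyond web): d = 28.333 mm → contributes +1 308 889 mm⁴
  bottom flange (beyond web): d = 28.333 mm → contributes +1 308 889 mm⁴
Total I = 3 840 833 mm⁴.
Extreme fibre distance c = 78.333 mm; S = I/c = 49 032 mm³.

S_y ≈ 4.90 × 10⁴ mm³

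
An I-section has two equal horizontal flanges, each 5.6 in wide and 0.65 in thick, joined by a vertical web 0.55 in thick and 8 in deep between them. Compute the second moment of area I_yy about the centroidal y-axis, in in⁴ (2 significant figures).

I_yy ≈ 19 in⁴

Decompose the section into non-overlapping parts with the origin at the bottom-left of its bounding rectangle.
Bottom flange: 5.6 × 0.65, A = 3.64 in², x = 2.8 in, Ī = 9.513 in⁴.
Web: 0.55 × 8, A = 4.4 in², x = 2.8 in, Ī = 0.1109 in⁴.
Top flange: 5.6 × 0.65, A = 3.64 in², x = 2.8 in, Ī = 9.513 in⁴.
By symmetry the centroid is at mid-width, x̄ = 2.8 in.
All pieces are centred on the centroidal y-axis, so I = ΣĪ = 19.14 in⁴.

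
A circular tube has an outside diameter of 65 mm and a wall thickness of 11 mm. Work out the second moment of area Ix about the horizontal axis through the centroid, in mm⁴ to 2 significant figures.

Treat the section as a set of non-overlapping primitives; coordinates are from the bounding-box lower-left.
Outer circle: ⌀65, A = 3 318 mm², y = 32.5 mm, Ī = 876 241 mm⁴.
Bore (subtracted): ⌀43, A = 1 452 mm², y = 32.5 mm, Ī = 167 820 mm⁴.
By symmetry the centroid is at mid-height, ȳ = 32.5 mm.
All pieces are centred on the horizontal axis through the centroid, so I = ΣĪ (holes subtracted) = 708 421 mm⁴.

Ix ≈ 7.1 × 10⁵ mm⁴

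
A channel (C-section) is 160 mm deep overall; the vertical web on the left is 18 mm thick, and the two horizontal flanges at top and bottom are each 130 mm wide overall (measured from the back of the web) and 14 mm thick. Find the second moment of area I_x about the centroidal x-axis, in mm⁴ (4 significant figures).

I_x ≈ 2.291 × 10⁷ mm⁴

Split into non-overlapping primitives; take the origin at the lower-left of the bounding box.
Web: 18 × 160, A = 2 880 mm², y = 80 mm, Ī = 6 144 000 mm⁴.
Top flange (beyond web): 112 × 14, A = 1 568 mm², y = 153 mm, Ī = 25610.7 mm⁴.
Bottom flange (beyond web): 112 × 14, A = 1 568 mm², y = 7 mm, Ī = 25610.7 mm⁴.
By symmetry the centroid is at mid-height, ȳ = 80 mm.
Transfer each piece to the centroidal x-axis using Ī + A·d² with d = y − 80:
  web: d = 0 mm → contributes +6 144 000 mm⁴
  top flange (beyond web): d = 73 mm → contributes +8 381 483 mm⁴
  bottom flange (beyond web): d = -73 mm → contributes +8 381 483 mm⁴
Total I = 22 906 965 mm⁴.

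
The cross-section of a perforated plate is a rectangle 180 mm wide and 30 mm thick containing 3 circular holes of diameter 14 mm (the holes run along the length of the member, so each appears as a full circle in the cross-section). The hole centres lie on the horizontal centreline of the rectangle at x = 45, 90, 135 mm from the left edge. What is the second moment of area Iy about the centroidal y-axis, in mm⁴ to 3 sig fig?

Split into non-overlapping primitives; take the origin at the lower-left of the bounding box.
Plate: 180 × 30, A = 5 400 mm², x = 90 mm, Ī = 14 580 000 mm⁴.
Hole 1 (subtracted): ⌀14, A = 153.94 mm², x = 45 mm, Ī = 1885.7 mm⁴.
Hole 2 (subtracted): ⌀14, A = 153.94 mm², x = 90 mm, Ī = 1885.7 mm⁴.
Hole 3 (subtracted): ⌀14, A = 153.94 mm², x = 135 mm, Ī = 1885.7 mm⁴.
By symmetry the centroid is at mid-width, x̄ = 90 mm.
Transfer each piece to the centroidal y-axis using Ī + A·d² with d = x − 90:
  plate: d = 0 mm → contributes +14 580 000 mm⁴
  hole 1: d = -45 mm → contributes −313 610 mm⁴
  hole 2: d = 0 mm → contributes −1885.7 mm⁴
  hole 3: d = 45 mm → contributes −313 610 mm⁴
Total I = 13 950 894 mm⁴.

Iy ≈ 1.40 × 10⁷ mm⁴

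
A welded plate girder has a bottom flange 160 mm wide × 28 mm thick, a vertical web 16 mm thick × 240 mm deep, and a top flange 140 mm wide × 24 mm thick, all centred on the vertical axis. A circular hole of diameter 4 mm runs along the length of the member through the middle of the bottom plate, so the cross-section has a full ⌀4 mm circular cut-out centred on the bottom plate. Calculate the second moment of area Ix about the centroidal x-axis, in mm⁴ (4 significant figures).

Split into non-overlapping primitives; take the origin at the lower-left of the bounding box.
Bottom plate: 160 × 28, A = 4 480 mm², y = 14 mm, Ī = 292 693 mm⁴.
Web plate: 16 × 240, A = 3 840 mm², y = 148 mm, Ī = 18 432 000 mm⁴.
Top plate: 140 × 24, A = 3 360 mm², y = 280 mm, Ī = 161 280 mm⁴.
Hole (subtracted): ⌀4, A = 12.5664 mm², y = 14 mm, Ī = 12.5664 mm⁴.
Centroid: ȳ = ΣA·y / ΣA = 134.705 mm.
Transfer each piece to the centroidal x-axis using Ī + A·d² with d = y − 134.705:
  bottom plate: d = -120.705 mm → contributes +65 565 161 mm⁴
  web plate: d = 13.2948 mm → contributes +19 110 726 mm⁴
  top plate: d = 145.295 mm → contributes +71 092 818 mm⁴
  hole: d = -120.705 mm → contributes −183 101 mm⁴
Total I = 155 585 603 mm⁴.

Ix ≈ 1.556 × 10⁸ mm⁴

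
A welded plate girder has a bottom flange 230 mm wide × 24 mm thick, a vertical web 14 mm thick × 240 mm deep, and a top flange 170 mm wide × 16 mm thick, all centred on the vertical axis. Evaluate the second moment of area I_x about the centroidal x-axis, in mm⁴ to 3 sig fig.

Break the section into simple shapes (no overlaps), measuring from the bottom-left corner of the bounding box.
Bottom plate: 230 × 24, A = 5 520 mm², y = 12 mm, Ī = 264 960 mm⁴.
Web plate: 14 × 240, A = 3 360 mm², y = 144 mm, Ī = 16 128 000 mm⁴.
Top plate: 170 × 16, A = 2 720 mm², y = 272 mm, Ī = 58 027 mm⁴.
Centroid: ȳ = ΣA·y / ΣA = 111.2 mm.
Transfer each piece to the centroidal x-axis using Ī + A·d² with d = y − 111.2:
  bottom plate: d = -99.2 mm → contributes +54 585 293 mm⁴
  web plate: d = 32.8 mm → contributes +19 742 822 mm⁴
  top plate: d = 160.8 mm → contributes +70 388 087 mm⁴
Total I = 144 716 203 mm⁴.

I_x ≈ 1.45 × 10⁸ mm⁴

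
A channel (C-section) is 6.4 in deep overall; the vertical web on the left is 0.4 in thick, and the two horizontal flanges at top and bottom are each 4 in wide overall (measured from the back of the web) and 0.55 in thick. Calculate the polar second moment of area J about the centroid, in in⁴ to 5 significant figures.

Break the section into simple shapes (no overlaps), measuring from the bottom-left corner of the bounding box.
Web: 0.4 × 6.4, A = 2.56 in², y = 3.2 in, Ī = 8.738133 in⁴.
Top flange (beyond web): 3.6 × 0.55, A = 1.98 in², y = 6.125 in, Ī = 0.0499125 in⁴.
Bottom flange (beyond web): 3.6 × 0.55, A = 1.98 in², y = 0.275 in, Ī = 0.0499125 in⁴.
By symmetry the centroid is at mid-height, ȳ = 3.2 in.
Transfer each piece to the centroidal x-axis using Ī + A·d² with d = y − 3.2:
  web: d = 0 in → contributes +8.738133 in⁴
  top flange (beyond web): d = 2.925 in → contributes +16.99005 in⁴
  bottom flange (beyond web): d = -2.925 in → contributes +16.99005 in⁴
Total I = 42.71823 in⁴.
For the y-axis: x̄ = 1.414724 in.
Repeating about the centroidal y-axis gives I_y = 10.53032 in⁴.
Polar second moment: J = I_x + I_y = 53.24855 in⁴.

J ≈ 53.249 in⁴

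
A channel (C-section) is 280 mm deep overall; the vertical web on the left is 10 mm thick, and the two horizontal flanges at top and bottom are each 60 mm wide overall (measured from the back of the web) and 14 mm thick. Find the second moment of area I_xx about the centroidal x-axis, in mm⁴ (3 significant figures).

Decompose the section into non-overlapping parts with the origin at the bottom-left of its bounding rectangle.
Web: 10 × 280, A = 2 800 mm², y = 140 mm, Ī = 18 293 333 mm⁴.
Top flange (beyond web): 50 × 14, A = 700 mm², y = 273 mm, Ī = 11 433 mm⁴.
Bottom flange (beyond web): 50 × 14, A = 700 mm², y = 7 mm, Ī = 11 433 mm⁴.
By symmetry the centroid is at mid-height, ȳ = 140 mm.
Transfer each piece to the centroidal x-axis using Ī + A·d² with d = y − 140:
  web: d = 0 mm → contributes +18 293 333 mm⁴
  top flange (beyond web): d = 133 mm → contributes +12 393 733 mm⁴
  bottom flange (beyond web): d = -133 mm → contributes +12 393 733 mm⁴
Total I = 43 080 800 mm⁴.

I_xx ≈ 4.31 × 10⁷ mm⁴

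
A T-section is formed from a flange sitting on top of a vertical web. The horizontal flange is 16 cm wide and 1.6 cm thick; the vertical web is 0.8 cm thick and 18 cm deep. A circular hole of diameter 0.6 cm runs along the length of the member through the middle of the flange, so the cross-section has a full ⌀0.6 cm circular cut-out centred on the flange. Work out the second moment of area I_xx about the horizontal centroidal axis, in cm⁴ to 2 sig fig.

Split into non-overlapping primitives; take the origin at the lower-left of the bounding box.
Flange: 16 × 1.6, A = 25.6 cm², y = 18.8 cm, Ī = 5.461 cm⁴.
Web: 0.8 × 18, A = 14.4 cm², y = 9 cm, Ī = 388.8 cm⁴.
Hole (subtracted): ⌀0.6, A = 0.2827 cm², y = 18.8 cm, Ī = 0.006362 cm⁴.
Centroid: ȳ = ΣA·y / ΣA = 15.25 cm.
Transfer each piece to the horizontal centroidal axis using Ī + A·d² with d = y − 15.25:
  flange: d = 3.553 cm → contributes +328.7 cm⁴
  web: d = -6.247 cm → contributes +950.7 cm⁴
  hole: d = 3.553 cm → contributes −3.576 cm⁴
Total I = 1 276 cm⁴.

I_xx ≈ 1300 cm⁴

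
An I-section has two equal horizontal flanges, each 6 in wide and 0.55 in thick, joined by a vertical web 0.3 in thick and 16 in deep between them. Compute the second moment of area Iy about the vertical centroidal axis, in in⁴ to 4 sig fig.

Treat the section as a set of non-overlapping primitives; coordinates are from the bounding-box lower-left.
Bottom flange: 6 × 0.55, A = 3.3 in², x = 3 in, Ī = 9.9 in⁴.
Web: 0.3 × 16, A = 4.8 in², x = 3 in, Ī = 0.036 in⁴.
Top flange: 6 × 0.55, A = 3.3 in², x = 3 in, Ī = 9.9 in⁴.
By symmetry the centroid is at mid-width, x̄ = 3 in.
All pieces are centred on the vertical centroidal axis, so I = ΣĪ = 19.836 in⁴.

Iy ≈ 19.84 in⁴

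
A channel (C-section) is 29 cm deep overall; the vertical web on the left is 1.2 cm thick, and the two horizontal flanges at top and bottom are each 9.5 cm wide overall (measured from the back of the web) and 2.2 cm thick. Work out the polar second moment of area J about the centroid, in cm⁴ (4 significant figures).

Treat the section as a set of non-overlapping primitives; coordinates are from the bounding-box lower-left.
Web: 1.2 × 29, A = 34.8 cm², y = 14.5 cm, Ī = 2438.9 cm⁴.
Top flange (beyond web): 8.3 × 2.2, A = 18.26 cm², y = 27.9 cm, Ī = 7.36487 cm⁴.
Bottom flange (beyond web): 8.3 × 2.2, A = 18.26 cm², y = 1.1 cm, Ī = 7.36487 cm⁴.
By symmetry the centroid is at mid-height, ȳ = 14.5 cm.
Transfer each piece to the centroidal x-axis using Ī + A·d² with d = y − 14.5:
  web: d = 0 cm → contributes +2438.9 cm⁴
  top flange (beyond web): d = 13.4 cm → contributes +3286.13 cm⁴
  bottom flange (beyond web): d = -13.4 cm → contributes +3286.13 cm⁴
Total I = 9011.16 cm⁴.
For the y-axis: x̄ = 3.03228 cm.
Repeating about the centroidal y-axis gives I_y = 615.887 cm⁴.
Polar second moment: J = I_x + I_y = 9627.05 cm⁴.

J ≈ 9627 cm⁴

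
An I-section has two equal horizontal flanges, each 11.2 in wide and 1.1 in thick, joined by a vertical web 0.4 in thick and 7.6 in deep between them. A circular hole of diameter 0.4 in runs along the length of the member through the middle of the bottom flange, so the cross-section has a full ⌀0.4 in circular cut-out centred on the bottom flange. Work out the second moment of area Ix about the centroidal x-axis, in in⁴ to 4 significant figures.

Decompose the section into non-overlapping parts with the origin at the bottom-left of its bounding rectangle.
Bottom flange: 11.2 × 1.1, A = 12.32 in², y = 0.55 in, Ī = 1.24227 in⁴.
Web: 0.4 × 7.6, A = 3.04 in², y = 4.9 in, Ī = 14.6325 in⁴.
Top flange: 11.2 × 1.1, A = 12.32 in², y = 9.25 in, Ī = 1.24227 in⁴.
Hole (subtracted): ⌀0.4, A = 0.125664 in², y = 0.55 in, Ī = 0.00125664 in⁴.
Centroid: ȳ = ΣA·y / ΣA = 4.91984 in.
Transfer each piece to the centroidal x-axis using Ī + A·d² with d = y − 4.91984:
  bottom flange: d = -4.36984 in → contributes +236.499 in⁴
  web: d = -0.0198385 in → contributes +14.6337 in⁴
  top flange: d = 4.33016 in → contributes +232.246 in⁴
  hole: d = -4.36984 in → contributes −2.40087 in⁴
Total I = 480.977 in⁴.

Ix ≈ 481.0 in⁴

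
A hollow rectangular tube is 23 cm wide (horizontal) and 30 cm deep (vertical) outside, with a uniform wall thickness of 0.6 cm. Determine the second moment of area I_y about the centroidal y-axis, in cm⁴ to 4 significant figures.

I_y ≈ 5553 cm⁴

Treat the section as a set of non-overlapping primitives; coordinates are from the bounding-box lower-left.
Outer rectangle: 23 × 30, A = 690 cm², x = 11.5 cm, Ī = 30417.5 cm⁴.
Inner void (subtracted): 21.8 × 28.8, A = 627.84 cm², x = 11.5 cm, Ī = 24864.6 cm⁴.
By symmetry the centroid is at mid-width, x̄ = 11.5 cm.
All pieces are centred on the centroidal y-axis, so I = ΣĪ (holes subtracted) = 5552.94 cm⁴.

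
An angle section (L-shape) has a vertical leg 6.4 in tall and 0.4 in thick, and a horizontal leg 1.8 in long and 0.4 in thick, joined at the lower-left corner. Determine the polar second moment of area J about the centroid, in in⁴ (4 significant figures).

J ≈ 13.38 in⁴

Treat the section as a set of non-overlapping primitives; coordinates are from the bounding-box lower-left.
Vertical leg: 0.4 × 6.4, A = 2.56 in², y = 3.2 in, Ī = 8.73813 in⁴.
Horizontal leg (remainder): 1.4 × 0.4, A = 0.56 in², y = 0.2 in, Ī = 0.00746667 in⁴.
Centroid: ȳ = ΣA·y / ΣA = 2.66154 in.
Transfer each piece to the centroidal x-axis using Ī + A·d² with d = y − 2.66154:
  vertical leg: d = 0.538462 in → contributes +9.48038 in⁴
  horizontal leg (remainder): d = -2.46154 in → contributes +3.4006 in⁴
Total I = 12.881 in⁴.
For the y-axis: x̄ = 0.361538 in.
Repeating about the centroidal y-axis gives I_y = 0.497785 in⁴.
Polar second moment: J = I_x + I_y = 13.3788 in⁴.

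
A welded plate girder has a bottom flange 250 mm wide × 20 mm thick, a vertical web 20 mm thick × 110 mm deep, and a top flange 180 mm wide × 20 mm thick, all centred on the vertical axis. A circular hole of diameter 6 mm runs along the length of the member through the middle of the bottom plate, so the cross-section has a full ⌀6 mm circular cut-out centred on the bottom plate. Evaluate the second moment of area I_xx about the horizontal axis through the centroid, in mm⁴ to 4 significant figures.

I_xx ≈ 3.798 × 10⁷ mm⁴

Treat the section as a set of non-overlapping primitives; coordinates are from the bounding-box lower-left.
Bottom plate: 250 × 20, A = 5 000 mm², y = 10 mm, Ī = 166 667 mm⁴.
Web plate: 20 × 110, A = 2 200 mm², y = 75 mm, Ī = 2 218 333 mm⁴.
Top plate: 180 × 20, A = 3 600 mm², y = 140 mm, Ī = 120 000 mm⁴.
Hole (subtracted): ⌀6, A = 28.2743 mm², y = 10 mm, Ī = 63.6173 mm⁴.
Centroid: ȳ = ΣA·y / ΣA = 66.7226 mm.
Transfer each piece to the horizontal axis through the centroid using Ī + A·d² with d = y − 66.7226:
  bottom plate: d = -56.7226 mm → contributes +16 253 918 mm⁴
  web plate: d = 8.27743 mm → contributes +2 369 068 mm⁴
  top plate: d = 73.2774 mm → contributes +19 450 492 mm⁴
  hole: d = -56.7226 mm → contributes −91034.9 mm⁴
Total I = 37 982 444 mm⁴.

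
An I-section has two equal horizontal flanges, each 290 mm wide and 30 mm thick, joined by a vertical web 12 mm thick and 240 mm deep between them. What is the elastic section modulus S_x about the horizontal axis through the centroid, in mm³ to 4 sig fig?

Split into non-overlapping primitives; take the origin at the lower-left of the bounding box.
Bottom flange: 290 × 30, A = 8 700 mm², y = 15 mm, Ī = 652 500 mm⁴.
Web: 12 × 240, A = 2 880 mm², y = 150 mm, Ī = 13 824 000 mm⁴.
Top flange: 290 × 30, A = 8 700 mm², y = 285 mm, Ī = 652 500 mm⁴.
By symmetry the centroid is at mid-height, ȳ = 150 mm.
Transfer each piece to the horizontal axis through the centroid using Ī + A·d² with d = y − 150:
  bottom flange: d = -135 mm → contributes +159 210 000 mm⁴
  web: d = 0 mm → contributes +13 824 000 mm⁴
  top flange: d = 135 mm → contributes +159 210 000 mm⁴
Total I = 332 244 000 mm⁴.
Extreme fibre distance c = 150 mm; S = I/c = 2 214 960 mm³.

S_x ≈ 2.215 × 10⁶ mm³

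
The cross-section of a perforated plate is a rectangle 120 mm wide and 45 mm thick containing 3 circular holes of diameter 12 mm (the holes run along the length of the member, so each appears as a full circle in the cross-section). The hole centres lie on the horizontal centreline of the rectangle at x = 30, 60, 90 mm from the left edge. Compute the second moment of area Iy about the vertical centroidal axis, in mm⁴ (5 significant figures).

Iy ≈ 6.2734 × 10⁶ mm⁴

Break the section into simple shapes (no overlaps), measuring from the bottom-left corner of the bounding box.
Plate: 120 × 45, A = 5 400 mm², x = 60 mm, Ī = 6 480 000 mm⁴.
Hole 1 (subtracted): ⌀12, A = 113.0973 mm², x = 30 mm, Ī = 1017.876 mm⁴.
Hole 2 (subtracted): ⌀12, A = 113.0973 mm², x = 60 mm, Ī = 1017.876 mm⁴.
Hole 3 (subtracted): ⌀12, A = 113.0973 mm², x = 90 mm, Ī = 1017.876 mm⁴.
By symmetry the centroid is at mid-width, x̄ = 60 mm.
Transfer each piece to the vertical centroidal axis using Ī + A·d² with d = x − 60:
  plate: d = 0 mm → contributes +6 480 000 mm⁴
  hole 1: d = -30 mm → contributes −102805.5 mm⁴
  hole 2: d = 0 mm → contributes −1017.876 mm⁴
  hole 3: d = 30 mm → contributes −102805.5 mm⁴
Total I = 6 273 371 mm⁴.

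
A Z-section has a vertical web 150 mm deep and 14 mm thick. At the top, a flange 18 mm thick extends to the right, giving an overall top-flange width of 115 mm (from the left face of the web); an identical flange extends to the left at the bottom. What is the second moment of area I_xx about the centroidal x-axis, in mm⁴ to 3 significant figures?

Decompose the section into non-overlapping parts with the origin at the bottom-left of its bounding rectangle.
Web: 14 × 150, A = 2 100 mm², y = 75 mm, Ī = 3 937 500 mm⁴.
Top flange (beyond web): 101 × 18, A = 1 818 mm², y = 141 mm, Ī = 49 086 mm⁴.
Bottom flange (beyond web): 101 × 18, A = 1 818 mm², y = 9 mm, Ī = 49 086 mm⁴.
Centroid: ȳ = ΣA·y / ΣA = 75 mm.
Transfer each piece to the centroidal x-axis using Ī + A·d² with d = y − 75:
  web: d = 0 mm → contributes +3 937 500 mm⁴
  top flange (beyond web): d = 66 mm → contributes +7 968 294 mm⁴
  bottom flange (beyond web): d = -66 mm → contributes +7 968 294 mm⁴
Total I = 19 874 088 mm⁴.

I_xx ≈ 1.99 × 10⁷ mm⁴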